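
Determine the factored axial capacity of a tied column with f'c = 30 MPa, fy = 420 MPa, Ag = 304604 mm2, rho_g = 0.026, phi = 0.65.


Ast = rho * Ag = 0.026 * 304604 = 7919.704 mm2
phi*Pn = 0.65 * 0.80 * (0.85 * 30 * (304604 - 7919.704) + 420 * 7919.704) / 1000
= 5663.7 kN

5663.7


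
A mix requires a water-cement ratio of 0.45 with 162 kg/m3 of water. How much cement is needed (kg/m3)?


Cement = water / (w/c)
= 162 / 0.45
= 360.0 kg/m3

360.0


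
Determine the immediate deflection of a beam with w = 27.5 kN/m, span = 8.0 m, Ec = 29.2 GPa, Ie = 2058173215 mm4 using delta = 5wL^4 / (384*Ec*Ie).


Convert: L = 8.0 m = 8000 mm, Ec = 29.2 GPa = 29200 MPa
delta = 5 * 27.5 * 8000^4 / (384 * 29200 * 2058173215)
= 24.4 mm

24.4


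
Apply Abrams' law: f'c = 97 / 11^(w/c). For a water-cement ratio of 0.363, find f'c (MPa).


f'c = 97 / 11^0.363
= 97 / 2.388
= 40.62 MPa

40.62


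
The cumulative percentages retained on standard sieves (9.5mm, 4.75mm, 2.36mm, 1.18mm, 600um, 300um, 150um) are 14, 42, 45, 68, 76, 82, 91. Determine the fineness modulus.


FM = sum(cumulative % retained) / 100
= 418 / 100
= 4.18

4.18


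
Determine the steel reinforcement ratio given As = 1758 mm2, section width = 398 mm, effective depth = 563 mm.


rho = As / (b * d)
= 1758 / (398 * 563)
= 0.0078

0.0078


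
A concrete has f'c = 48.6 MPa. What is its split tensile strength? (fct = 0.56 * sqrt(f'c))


fct = 0.56 * sqrt(48.6)
= 0.56 * 6.971
= 3.904 MPa

3.904


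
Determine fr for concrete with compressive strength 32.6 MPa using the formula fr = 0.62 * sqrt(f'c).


fr = 0.62 * sqrt(32.6)
= 3.54 MPa

3.54


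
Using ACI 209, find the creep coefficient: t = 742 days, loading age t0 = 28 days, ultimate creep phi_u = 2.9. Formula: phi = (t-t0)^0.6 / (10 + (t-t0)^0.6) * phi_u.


dt = 742 - 28 = 714
phi = 714^0.6 / (10 + 714^0.6) * 2.9
= 2.429

2.429


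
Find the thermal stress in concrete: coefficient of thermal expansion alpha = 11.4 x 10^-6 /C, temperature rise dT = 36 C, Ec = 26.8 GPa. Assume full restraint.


sigma = alpha * dT * Ec
= 11.4e-6 * 36 * 26.8 * 1000
= 10.999 MPa

10.999


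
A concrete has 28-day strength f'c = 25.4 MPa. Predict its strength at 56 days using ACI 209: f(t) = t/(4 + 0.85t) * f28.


f(56) = 56 / (4 + 0.85 * 56) * 25.4
= 56 / 51.6 * 25.4
= 27.57 MPa

27.57


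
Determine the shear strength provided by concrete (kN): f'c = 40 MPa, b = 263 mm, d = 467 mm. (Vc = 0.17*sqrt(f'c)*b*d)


Vc = 0.17 * sqrt(40) * 263 * 467 / 1000
= 132.05 kN

132.05


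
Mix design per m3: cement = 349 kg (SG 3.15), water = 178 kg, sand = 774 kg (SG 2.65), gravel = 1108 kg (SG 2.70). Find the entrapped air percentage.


Vol cement = 349 / (3.15 * 1000) = 0.110794 m3
Vol water = 178 / 1000 = 0.178 m3
Vol sand = 774 / (2.65 * 1000) = 0.292075 m3
Vol gravel = 1108 / (2.70 * 1000) = 0.41037 m3
Total solid + water volume = 0.991239 m3
Air = (1 - 0.991239) * 100 = 0.88%

0.88


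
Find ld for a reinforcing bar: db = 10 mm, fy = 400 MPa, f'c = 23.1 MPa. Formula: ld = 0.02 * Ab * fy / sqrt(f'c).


Ab = pi * 10^2 / 4 = 78.54 mm2
ld = 0.02 * 78.54 * 400 / sqrt(23.1)
= 130.7 mm

130.7


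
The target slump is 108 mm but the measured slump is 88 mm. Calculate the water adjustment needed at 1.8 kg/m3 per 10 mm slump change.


Difference = 108 - 88 = 20 mm
Water adjustment = 20 * 1.8 / 10 = 3.6 kg/m3

3.6


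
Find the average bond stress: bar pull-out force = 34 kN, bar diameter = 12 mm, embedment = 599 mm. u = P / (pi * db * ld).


u = P / (pi * db * ld)
= 34 * 1000 / (pi * 12 * 599)
= 1.506 MPa

1.506


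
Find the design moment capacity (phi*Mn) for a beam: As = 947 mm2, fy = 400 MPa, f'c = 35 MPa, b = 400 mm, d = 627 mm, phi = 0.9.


a = As * fy / (0.85 * f'c * b)
= 947 * 400 / (0.85 * 35 * 400)
= 31.8319 mm
Mn = As * fy * (d - a/2) / 10^6
= 231.4786 kN-m
phi*Mn = 0.9 * 231.4786 = 208.33 kN-m

208.33


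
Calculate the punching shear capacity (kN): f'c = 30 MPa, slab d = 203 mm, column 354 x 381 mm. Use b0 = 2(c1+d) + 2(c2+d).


b0 = 2*(354 + 203) + 2*(381 + 203) = 2282 mm
Vc = 0.33 * sqrt(30) * 2282 * 203 / 1000
= 837.31 kN

837.31


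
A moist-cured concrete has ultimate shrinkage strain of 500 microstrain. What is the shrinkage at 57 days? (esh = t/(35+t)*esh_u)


esh(57) = 57 / (35 + 57) * 500
= 57 / 92 * 500
= 309.8 microstrain

309.8


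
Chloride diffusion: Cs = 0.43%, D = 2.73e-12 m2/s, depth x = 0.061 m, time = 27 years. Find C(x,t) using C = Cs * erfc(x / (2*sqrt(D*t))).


t_seconds = 27 * 365.25 * 24 * 3600 = 852055200.0 s
arg = 0.061 / (2 * sqrt(2.73e-12 * 852055200.0))
= 0.6324
erfc(0.6324) = 0.3711
C = 0.43 * 0.3711 = 0.1596%

0.1596


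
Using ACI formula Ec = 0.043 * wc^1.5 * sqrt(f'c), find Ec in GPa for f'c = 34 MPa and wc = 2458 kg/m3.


Ec = 0.043 * 2458^1.5 * sqrt(34) / 1000
= 30.55 GPa

30.55


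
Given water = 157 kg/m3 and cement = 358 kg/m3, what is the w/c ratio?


w/c = water / cement
w/c = 157 / 358 = 0.439

0.439


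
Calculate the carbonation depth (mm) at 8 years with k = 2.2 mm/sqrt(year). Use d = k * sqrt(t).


depth = k * sqrt(t)
= 2.2 * sqrt(8)
= 6.22 mm

6.22


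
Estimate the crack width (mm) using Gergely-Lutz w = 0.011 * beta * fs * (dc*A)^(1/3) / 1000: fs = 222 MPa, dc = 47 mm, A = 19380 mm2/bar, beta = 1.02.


w = 0.011 * beta * fs * (dc * A)^(1/3) / 1000
= 0.011 * 1.02 * 222 * (47 * 19380)^(1/3) / 1000
= 0.241 mm

0.241


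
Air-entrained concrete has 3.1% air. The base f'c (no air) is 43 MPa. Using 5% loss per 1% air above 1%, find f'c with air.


Strength loss = (3.1 - 1) * 5 = 10.5%
f'c = 43 * (1 - 10.5/100)
= 38.48 MPa

38.48


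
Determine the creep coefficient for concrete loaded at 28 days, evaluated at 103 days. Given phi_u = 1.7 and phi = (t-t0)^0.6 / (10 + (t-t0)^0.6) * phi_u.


dt = 103 - 28 = 75
phi = 75^0.6 / (10 + 75^0.6) * 1.7
= 0.972

0.972


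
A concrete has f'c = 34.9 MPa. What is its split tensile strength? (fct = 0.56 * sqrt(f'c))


fct = 0.56 * sqrt(34.9)
= 0.56 * 5.908
= 3.308 MPa

3.308


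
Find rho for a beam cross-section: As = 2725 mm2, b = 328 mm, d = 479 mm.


rho = As / (b * d)
= 2725 / (328 * 479)
= 0.0173

0.0173


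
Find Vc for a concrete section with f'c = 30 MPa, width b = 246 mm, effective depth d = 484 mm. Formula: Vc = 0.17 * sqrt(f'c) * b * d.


Vc = 0.17 * sqrt(30) * 246 * 484 / 1000
= 110.86 kN

110.86


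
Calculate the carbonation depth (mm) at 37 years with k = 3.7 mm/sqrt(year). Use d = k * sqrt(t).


depth = k * sqrt(t)
= 3.7 * sqrt(37)
= 22.51 mm

22.51


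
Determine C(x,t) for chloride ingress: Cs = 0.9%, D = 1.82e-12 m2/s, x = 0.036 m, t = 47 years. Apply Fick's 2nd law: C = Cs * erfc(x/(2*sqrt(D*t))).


t_seconds = 47 * 365.25 * 24 * 3600 = 1483207200.0 s
arg = 0.036 / (2 * sqrt(1.82e-12 * 1483207200.0))
= 0.3464
erfc(0.3464) = 0.6242
C = 0.9 * 0.6242 = 0.5618%

0.5618


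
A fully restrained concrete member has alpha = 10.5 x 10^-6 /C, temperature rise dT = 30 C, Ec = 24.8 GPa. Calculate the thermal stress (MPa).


sigma = alpha * dT * Ec
= 10.5e-6 * 30 * 24.8 * 1000
= 7.812 MPa

7.812


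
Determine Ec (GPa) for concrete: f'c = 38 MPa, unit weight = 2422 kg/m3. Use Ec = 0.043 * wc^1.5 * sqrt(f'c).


Ec = 0.043 * 2422^1.5 * sqrt(38) / 1000
= 31.6 GPa

31.6


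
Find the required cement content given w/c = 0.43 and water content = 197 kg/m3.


Cement = water / (w/c)
= 197 / 0.43
= 458.1 kg/m3

458.1


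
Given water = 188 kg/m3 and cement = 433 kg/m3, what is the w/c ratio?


w/c = water / cement
w/c = 188 / 433 = 0.434

0.434


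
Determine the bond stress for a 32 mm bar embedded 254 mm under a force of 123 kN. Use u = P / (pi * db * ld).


u = P / (pi * db * ld)
= 123 * 1000 / (pi * 32 * 254)
= 4.817 MPa

4.817


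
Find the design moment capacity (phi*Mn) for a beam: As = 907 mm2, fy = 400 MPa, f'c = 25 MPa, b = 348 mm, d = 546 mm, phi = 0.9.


a = As * fy / (0.85 * f'c * b)
= 907 * 400 / (0.85 * 25 * 348)
= 49.0602 mm
Mn = As * fy * (d - a/2) / 10^6
= 189.1893 kN-m
phi*Mn = 0.9 * 189.1893 = 170.27 kN-m

170.27


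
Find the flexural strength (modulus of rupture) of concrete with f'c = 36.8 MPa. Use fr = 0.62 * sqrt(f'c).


fr = 0.62 * sqrt(36.8)
= 3.761 MPa

3.761


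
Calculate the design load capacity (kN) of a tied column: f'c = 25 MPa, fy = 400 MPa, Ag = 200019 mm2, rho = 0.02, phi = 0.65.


Ast = rho * Ag = 0.02 * 200019 = 4000.38 mm2
phi*Pn = 0.65 * 0.80 * (0.85 * 25 * (200019 - 4000.38) + 400 * 4000.38) / 1000
= 2998.08 kN

2998.08


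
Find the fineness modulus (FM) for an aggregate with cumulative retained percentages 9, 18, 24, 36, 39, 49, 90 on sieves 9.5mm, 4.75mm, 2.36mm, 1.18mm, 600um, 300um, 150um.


FM = sum(cumulative % retained) / 100
= 265 / 100
= 2.65

2.65


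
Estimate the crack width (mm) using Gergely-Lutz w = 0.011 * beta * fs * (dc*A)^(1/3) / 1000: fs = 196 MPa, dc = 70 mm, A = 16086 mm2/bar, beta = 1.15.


w = 0.011 * beta * fs * (dc * A)^(1/3) / 1000
= 0.011 * 1.15 * 196 * (70 * 16086)^(1/3) / 1000
= 0.258 mm

0.258


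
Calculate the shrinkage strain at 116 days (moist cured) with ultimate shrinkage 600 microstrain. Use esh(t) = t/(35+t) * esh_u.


esh(116) = 116 / (35 + 116) * 600
= 116 / 151 * 600
= 460.9 microstrain

460.9


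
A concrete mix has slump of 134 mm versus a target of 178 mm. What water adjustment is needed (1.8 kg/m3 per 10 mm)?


Difference = 178 - 134 = 44 mm
Water adjustment = 44 * 1.8 / 10 = 7.9 kg/m3

7.9


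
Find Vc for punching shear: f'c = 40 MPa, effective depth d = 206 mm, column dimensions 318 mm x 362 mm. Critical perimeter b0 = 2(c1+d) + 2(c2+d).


b0 = 2*(318 + 206) + 2*(362 + 206) = 2184 mm
Vc = 0.33 * sqrt(40) * 2184 * 206 / 1000
= 939.0 kN

939.0


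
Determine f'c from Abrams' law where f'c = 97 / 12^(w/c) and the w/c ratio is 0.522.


f'c = 97 / 12^0.522
= 97 / 3.659
= 26.51 MPa

26.51


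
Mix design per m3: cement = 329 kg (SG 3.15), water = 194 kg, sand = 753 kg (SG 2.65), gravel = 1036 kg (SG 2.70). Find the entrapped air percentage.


Vol cement = 329 / (3.15 * 1000) = 0.104444 m3
Vol water = 194 / 1000 = 0.194 m3
Vol sand = 753 / (2.65 * 1000) = 0.284151 m3
Vol gravel = 1036 / (2.70 * 1000) = 0.383704 m3
Total solid + water volume = 0.966299 m3
Air = (1 - 0.966299) * 100 = 3.37%

3.37


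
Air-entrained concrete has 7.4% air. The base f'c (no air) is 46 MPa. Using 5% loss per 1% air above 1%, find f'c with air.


Strength loss = (7.4 - 1) * 5 = 32.0%
f'c = 46 * (1 - 32.0/100)
= 31.28 MPa

31.28


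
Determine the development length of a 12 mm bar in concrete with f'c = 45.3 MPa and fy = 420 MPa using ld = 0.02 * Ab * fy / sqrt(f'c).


Ab = pi * 12^2 / 4 = 113.097 mm2
ld = 0.02 * 113.097 * 420 / sqrt(45.3)
= 141.2 mm

141.2


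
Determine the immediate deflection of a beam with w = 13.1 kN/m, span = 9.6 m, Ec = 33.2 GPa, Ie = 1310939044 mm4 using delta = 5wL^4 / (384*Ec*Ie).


Convert: L = 9.6 m = 9600 mm, Ec = 33.2 GPa = 33200 MPa
delta = 5 * 13.1 * 9600^4 / (384 * 33200 * 1310939044)
= 33.29 mm

33.29


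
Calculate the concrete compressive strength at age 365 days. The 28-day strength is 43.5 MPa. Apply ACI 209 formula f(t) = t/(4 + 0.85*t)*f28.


f(365) = 365 / (4 + 0.85 * 365) * 43.5
= 365 / 314.25 * 43.5
= 50.53 MPa

50.53


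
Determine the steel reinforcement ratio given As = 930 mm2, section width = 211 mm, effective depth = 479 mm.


rho = As / (b * d)
= 930 / (211 * 479)
= 0.0092

0.0092


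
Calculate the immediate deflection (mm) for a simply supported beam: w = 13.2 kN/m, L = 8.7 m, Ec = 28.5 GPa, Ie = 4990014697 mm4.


Convert: L = 8.7 m = 8700 mm, Ec = 28.5 GPa = 28500 MPa
delta = 5 * 13.2 * 8700^4 / (384 * 28500 * 4990014697)
= 6.92 mm

6.92


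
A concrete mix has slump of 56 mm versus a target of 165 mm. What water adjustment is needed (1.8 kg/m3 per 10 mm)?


Difference = 165 - 56 = 109 mm
Water adjustment = 109 * 1.8 / 10 = 19.6 kg/m3

19.6


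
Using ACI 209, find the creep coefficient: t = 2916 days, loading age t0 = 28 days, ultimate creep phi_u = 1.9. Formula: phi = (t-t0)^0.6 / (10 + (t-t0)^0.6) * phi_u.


dt = 2916 - 28 = 2888
phi = 2888^0.6 / (10 + 2888^0.6) * 1.9
= 1.753

1.753


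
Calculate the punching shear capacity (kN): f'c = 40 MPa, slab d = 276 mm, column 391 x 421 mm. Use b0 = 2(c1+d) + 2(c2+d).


b0 = 2*(391 + 276) + 2*(421 + 276) = 2728 mm
Vc = 0.33 * sqrt(40) * 2728 * 276 / 1000
= 1571.44 kN

1571.44


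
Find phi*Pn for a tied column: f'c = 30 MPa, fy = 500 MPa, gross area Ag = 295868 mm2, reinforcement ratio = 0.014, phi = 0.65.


Ast = rho * Ag = 0.014 * 295868 = 4142.152 mm2
phi*Pn = 0.65 * 0.80 * (0.85 * 30 * (295868 - 4142.152) + 500 * 4142.152) / 1000
= 4945.24 kN

4945.24


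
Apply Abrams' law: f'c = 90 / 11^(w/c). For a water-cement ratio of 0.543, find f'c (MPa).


f'c = 90 / 11^0.543
= 90 / 3.677
= 24.48 MPa

24.48


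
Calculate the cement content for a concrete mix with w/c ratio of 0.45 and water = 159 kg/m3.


Cement = water / (w/c)
= 159 / 0.45
= 353.3 kg/m3

353.3


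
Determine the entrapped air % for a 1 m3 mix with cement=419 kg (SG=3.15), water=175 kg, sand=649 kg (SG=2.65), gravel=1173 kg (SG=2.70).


Vol cement = 419 / (3.15 * 1000) = 0.133016 m3
Vol water = 175 / 1000 = 0.175 m3
Vol sand = 649 / (2.65 * 1000) = 0.244906 m3
Vol gravel = 1173 / (2.70 * 1000) = 0.434444 m3
Total solid + water volume = 0.987366 m3
Air = (1 - 0.987366) * 100 = 1.26%

1.26


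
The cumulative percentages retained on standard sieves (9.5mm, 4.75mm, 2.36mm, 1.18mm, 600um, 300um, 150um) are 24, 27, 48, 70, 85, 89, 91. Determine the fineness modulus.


FM = sum(cumulative % retained) / 100
= 434 / 100
= 4.34

4.34


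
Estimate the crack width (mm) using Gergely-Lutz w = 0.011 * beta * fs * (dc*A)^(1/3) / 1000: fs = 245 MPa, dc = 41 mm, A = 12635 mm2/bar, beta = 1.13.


w = 0.011 * beta * fs * (dc * A)^(1/3) / 1000
= 0.011 * 1.13 * 245 * (41 * 12635)^(1/3) / 1000
= 0.245 mm

0.245


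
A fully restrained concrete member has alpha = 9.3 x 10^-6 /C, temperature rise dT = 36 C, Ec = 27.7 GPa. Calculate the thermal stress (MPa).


sigma = alpha * dT * Ec
= 9.3e-6 * 36 * 27.7 * 1000
= 9.274 MPa

9.274


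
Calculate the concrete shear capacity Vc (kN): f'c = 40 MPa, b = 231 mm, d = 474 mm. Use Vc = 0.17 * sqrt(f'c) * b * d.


Vc = 0.17 * sqrt(40) * 231 * 474 / 1000
= 117.73 kN

117.73


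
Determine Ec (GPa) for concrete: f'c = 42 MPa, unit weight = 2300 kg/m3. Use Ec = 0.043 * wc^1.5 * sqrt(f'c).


Ec = 0.043 * 2300^1.5 * sqrt(42) / 1000
= 30.74 GPa

30.74


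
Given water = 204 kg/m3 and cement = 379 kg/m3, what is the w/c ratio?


w/c = water / cement
w/c = 204 / 379 = 0.538

0.538


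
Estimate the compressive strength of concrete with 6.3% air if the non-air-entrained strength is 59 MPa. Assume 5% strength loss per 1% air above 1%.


Strength loss = (6.3 - 1) * 5 = 26.5%
f'c = 59 * (1 - 26.5/100)
= 43.37 MPa

43.37


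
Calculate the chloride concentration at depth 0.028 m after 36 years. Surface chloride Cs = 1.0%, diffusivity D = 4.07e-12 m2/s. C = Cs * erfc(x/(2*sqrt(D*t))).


t_seconds = 36 * 365.25 * 24 * 3600 = 1136073600.0 s
arg = 0.028 / (2 * sqrt(4.07e-12 * 1136073600.0))
= 0.2059
erfc(0.2059) = 0.7709
C = 1.0 * 0.7709 = 0.7709%

0.7709


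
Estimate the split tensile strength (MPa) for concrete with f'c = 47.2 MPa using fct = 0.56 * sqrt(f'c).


fct = 0.56 * sqrt(47.2)
= 0.56 * 6.87
= 3.847 MPa

3.847


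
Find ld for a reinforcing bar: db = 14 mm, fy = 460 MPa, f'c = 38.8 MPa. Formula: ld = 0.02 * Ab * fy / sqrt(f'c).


Ab = pi * 14^2 / 4 = 153.938 mm2
ld = 0.02 * 153.938 * 460 / sqrt(38.8)
= 227.4 mm

227.4


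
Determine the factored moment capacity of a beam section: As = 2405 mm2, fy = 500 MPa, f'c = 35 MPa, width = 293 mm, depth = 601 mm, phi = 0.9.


a = As * fy / (0.85 * f'c * b)
= 2405 * 500 / (0.85 * 35 * 293)
= 137.9528 mm
Mn = As * fy * (d - a/2) / 10^6
= 639.7584 kN-m
phi*Mn = 0.9 * 639.7584 = 575.78 kN-m

575.78


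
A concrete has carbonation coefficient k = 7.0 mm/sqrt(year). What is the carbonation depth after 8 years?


depth = k * sqrt(t)
= 7.0 * sqrt(8)
= 19.8 mm

19.8


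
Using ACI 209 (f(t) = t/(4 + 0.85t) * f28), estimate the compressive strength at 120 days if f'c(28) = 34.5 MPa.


f(120) = 120 / (4 + 0.85 * 120) * 34.5
= 120 / 106.0 * 34.5
= 39.06 MPa

39.06


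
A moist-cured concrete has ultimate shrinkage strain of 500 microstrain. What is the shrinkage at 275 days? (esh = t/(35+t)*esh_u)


esh(275) = 275 / (35 + 275) * 500
= 275 / 310 * 500
= 443.5 microstrain

443.5


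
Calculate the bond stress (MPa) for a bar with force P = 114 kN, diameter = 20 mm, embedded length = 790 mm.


u = P / (pi * db * ld)
= 114 * 1000 / (pi * 20 * 790)
= 2.297 MPa

2.297


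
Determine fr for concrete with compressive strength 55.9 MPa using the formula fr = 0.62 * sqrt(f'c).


fr = 0.62 * sqrt(55.9)
= 4.636 MPa

4.636


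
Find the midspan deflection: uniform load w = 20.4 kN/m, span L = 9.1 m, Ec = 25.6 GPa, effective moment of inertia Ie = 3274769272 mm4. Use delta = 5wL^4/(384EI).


Convert: L = 9.1 m = 9100 mm, Ec = 25.6 GPa = 25600 MPa
delta = 5 * 20.4 * 9100^4 / (384 * 25600 * 3274769272)
= 21.73 mm

21.73


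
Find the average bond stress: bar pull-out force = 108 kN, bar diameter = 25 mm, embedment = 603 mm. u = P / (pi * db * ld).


u = P / (pi * db * ld)
= 108 * 1000 / (pi * 25 * 603)
= 2.28 MPa

2.28


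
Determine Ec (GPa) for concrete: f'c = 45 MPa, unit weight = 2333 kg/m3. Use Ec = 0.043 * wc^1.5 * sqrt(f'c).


Ec = 0.043 * 2333^1.5 * sqrt(45) / 1000
= 32.5 GPa

32.5


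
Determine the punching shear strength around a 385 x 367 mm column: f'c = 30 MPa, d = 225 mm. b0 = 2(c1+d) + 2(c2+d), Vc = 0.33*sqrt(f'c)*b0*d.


b0 = 2*(385 + 225) + 2*(367 + 225) = 2404 mm
Vc = 0.33 * sqrt(30) * 2404 * 225 / 1000
= 977.67 kN

977.67


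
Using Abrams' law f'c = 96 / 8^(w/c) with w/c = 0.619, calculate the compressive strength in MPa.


f'c = 96 / 8^0.619
= 96 / 3.623
= 26.5 MPa

26.5


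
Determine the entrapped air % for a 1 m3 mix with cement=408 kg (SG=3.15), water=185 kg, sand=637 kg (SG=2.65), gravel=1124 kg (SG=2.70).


Vol cement = 408 / (3.15 * 1000) = 0.129524 m3
Vol water = 185 / 1000 = 0.185 m3
Vol sand = 637 / (2.65 * 1000) = 0.240377 m3
Vol gravel = 1124 / (2.70 * 1000) = 0.416296 m3
Total solid + water volume = 0.971197 m3
Air = (1 - 0.971197) * 100 = 2.88%

2.88


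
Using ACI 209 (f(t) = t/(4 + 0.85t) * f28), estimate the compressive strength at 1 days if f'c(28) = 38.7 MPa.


f(1) = 1 / (4 + 0.85 * 1) * 38.7
= 1 / 4.85 * 38.7
= 7.98 MPa

7.98


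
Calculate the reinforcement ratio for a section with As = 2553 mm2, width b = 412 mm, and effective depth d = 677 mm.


rho = As / (b * d)
= 2553 / (412 * 677)
= 0.0092

0.0092


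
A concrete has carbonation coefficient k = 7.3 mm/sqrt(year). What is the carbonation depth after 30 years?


depth = k * sqrt(t)
= 7.3 * sqrt(30)
= 39.98 mm

39.98


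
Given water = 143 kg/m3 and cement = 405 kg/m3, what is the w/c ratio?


w/c = water / cement
w/c = 143 / 405 = 0.353

0.353


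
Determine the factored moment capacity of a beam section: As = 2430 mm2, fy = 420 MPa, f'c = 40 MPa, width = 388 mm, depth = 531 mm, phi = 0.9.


a = As * fy / (0.85 * f'c * b)
= 2430 * 420 / (0.85 * 40 * 388)
= 77.3651 mm
Mn = As * fy * (d - a/2) / 10^6
= 502.4592 kN-m
phi*Mn = 0.9 * 502.4592 = 452.21 kN-m

452.21


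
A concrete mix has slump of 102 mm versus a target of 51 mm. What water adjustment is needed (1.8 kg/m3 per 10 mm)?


Difference = 51 - 102 = -51 mm
Water adjustment = -51 * 1.8 / 10 = -9.2 kg/m3

-9.2


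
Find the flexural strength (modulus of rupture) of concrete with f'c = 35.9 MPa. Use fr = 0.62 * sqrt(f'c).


fr = 0.62 * sqrt(35.9)
= 3.715 MPa

3.715


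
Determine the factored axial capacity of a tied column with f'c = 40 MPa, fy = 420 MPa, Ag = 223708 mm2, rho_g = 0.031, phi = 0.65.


Ast = rho * Ag = 0.031 * 223708 = 6934.948 mm2
phi*Pn = 0.65 * 0.80 * (0.85 * 40 * (223708 - 6934.948) + 420 * 6934.948) / 1000
= 5347.14 kN

5347.14


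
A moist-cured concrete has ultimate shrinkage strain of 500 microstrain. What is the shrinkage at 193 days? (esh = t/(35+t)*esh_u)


esh(193) = 193 / (35 + 193) * 500
= 193 / 228 * 500
= 423.2 microstrain

423.2


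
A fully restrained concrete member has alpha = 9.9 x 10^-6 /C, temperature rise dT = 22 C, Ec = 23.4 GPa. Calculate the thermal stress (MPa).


sigma = alpha * dT * Ec
= 9.9e-6 * 22 * 23.4 * 1000
= 5.097 MPa

5.097


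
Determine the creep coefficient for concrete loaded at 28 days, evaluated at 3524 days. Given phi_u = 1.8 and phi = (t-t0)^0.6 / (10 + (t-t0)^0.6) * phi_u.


dt = 3524 - 28 = 3496
phi = 3496^0.6 / (10 + 3496^0.6) * 1.8
= 1.675

1.675


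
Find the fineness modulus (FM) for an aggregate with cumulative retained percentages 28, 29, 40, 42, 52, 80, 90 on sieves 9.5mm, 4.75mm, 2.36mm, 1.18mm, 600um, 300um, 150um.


FM = sum(cumulative % retained) / 100
= 361 / 100
= 3.61

3.61


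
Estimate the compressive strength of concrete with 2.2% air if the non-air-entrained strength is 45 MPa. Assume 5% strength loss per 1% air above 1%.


Strength loss = (2.2 - 1) * 5 = 6.0%
f'c = 45 * (1 - 6.0/100)
= 42.3 MPa

42.3


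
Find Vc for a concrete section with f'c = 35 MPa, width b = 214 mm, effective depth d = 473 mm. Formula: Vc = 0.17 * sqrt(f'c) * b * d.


Vc = 0.17 * sqrt(35) * 214 * 473 / 1000
= 101.8 kN

101.8


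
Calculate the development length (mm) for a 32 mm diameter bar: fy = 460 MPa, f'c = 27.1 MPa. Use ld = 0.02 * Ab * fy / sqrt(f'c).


Ab = pi * 32^2 / 4 = 804.248 mm2
ld = 0.02 * 804.248 * 460 / sqrt(27.1)
= 1421.3 mm

1421.3


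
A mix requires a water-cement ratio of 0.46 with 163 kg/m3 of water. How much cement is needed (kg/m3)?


Cement = water / (w/c)
= 163 / 0.46
= 354.3 kg/m3

354.3


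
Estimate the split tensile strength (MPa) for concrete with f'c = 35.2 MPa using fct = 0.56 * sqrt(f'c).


fct = 0.56 * sqrt(35.2)
= 0.56 * 5.933
= 3.322 MPa

3.322


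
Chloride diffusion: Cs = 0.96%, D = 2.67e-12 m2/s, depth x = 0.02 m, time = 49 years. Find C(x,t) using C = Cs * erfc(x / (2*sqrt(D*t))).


t_seconds = 49 * 365.25 * 24 * 3600 = 1546322400.0 s
arg = 0.02 / (2 * sqrt(2.67e-12 * 1546322400.0))
= 0.1556
erfc(0.1556) = 0.8258
C = 0.96 * 0.8258 = 0.7928%

0.7928


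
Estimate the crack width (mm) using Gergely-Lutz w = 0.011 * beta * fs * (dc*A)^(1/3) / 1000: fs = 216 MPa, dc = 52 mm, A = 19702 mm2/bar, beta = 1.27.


w = 0.011 * beta * fs * (dc * A)^(1/3) / 1000
= 0.011 * 1.27 * 216 * (52 * 19702)^(1/3) / 1000
= 0.304 mm

0.304


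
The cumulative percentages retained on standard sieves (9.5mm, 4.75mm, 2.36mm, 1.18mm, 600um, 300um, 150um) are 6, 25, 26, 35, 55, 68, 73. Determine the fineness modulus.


FM = sum(cumulative % retained) / 100
= 288 / 100
= 2.88

2.88


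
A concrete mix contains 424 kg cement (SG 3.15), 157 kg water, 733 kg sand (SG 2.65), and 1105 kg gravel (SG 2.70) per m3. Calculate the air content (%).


Vol cement = 424 / (3.15 * 1000) = 0.134603 m3
Vol water = 157 / 1000 = 0.157 m3
Vol sand = 733 / (2.65 * 1000) = 0.276604 m3
Vol gravel = 1105 / (2.70 * 1000) = 0.409259 m3
Total solid + water volume = 0.977466 m3
Air = (1 - 0.977466) * 100 = 2.25%

2.25


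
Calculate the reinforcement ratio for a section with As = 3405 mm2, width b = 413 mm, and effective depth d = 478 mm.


rho = As / (b * d)
= 3405 / (413 * 478)
= 0.0172

0.0172


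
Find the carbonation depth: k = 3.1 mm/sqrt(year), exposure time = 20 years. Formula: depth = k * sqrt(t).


depth = k * sqrt(t)
= 3.1 * sqrt(20)
= 13.86 mm

13.86


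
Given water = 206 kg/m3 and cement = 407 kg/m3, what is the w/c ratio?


w/c = water / cement
w/c = 206 / 407 = 0.506

0.506


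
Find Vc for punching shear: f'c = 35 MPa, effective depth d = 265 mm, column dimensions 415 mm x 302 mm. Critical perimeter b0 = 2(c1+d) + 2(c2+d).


b0 = 2*(415 + 265) + 2*(302 + 265) = 2494 mm
Vc = 0.33 * sqrt(35) * 2494 * 265 / 1000
= 1290.3 kN

1290.3


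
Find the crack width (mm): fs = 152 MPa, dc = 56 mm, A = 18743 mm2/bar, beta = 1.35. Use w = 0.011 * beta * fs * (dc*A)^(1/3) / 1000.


w = 0.011 * beta * fs * (dc * A)^(1/3) / 1000
= 0.011 * 1.35 * 152 * (56 * 18743)^(1/3) / 1000
= 0.229 mm

0.229


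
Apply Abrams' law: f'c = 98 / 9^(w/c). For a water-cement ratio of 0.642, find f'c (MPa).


f'c = 98 / 9^0.642
= 98 / 4.098
= 23.91 MPa

23.91


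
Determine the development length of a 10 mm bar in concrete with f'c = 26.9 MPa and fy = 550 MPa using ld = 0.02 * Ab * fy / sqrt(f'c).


Ab = pi * 10^2 / 4 = 78.54 mm2
ld = 0.02 * 78.54 * 550 / sqrt(26.9)
= 166.6 mm

166.6


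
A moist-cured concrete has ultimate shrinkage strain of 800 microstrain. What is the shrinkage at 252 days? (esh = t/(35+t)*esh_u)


esh(252) = 252 / (35 + 252) * 800
= 252 / 287 * 800
= 702.4 microstrain

702.4


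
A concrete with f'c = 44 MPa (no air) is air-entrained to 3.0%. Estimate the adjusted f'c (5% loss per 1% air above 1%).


Strength loss = (3.0 - 1) * 5 = 10.0%
f'c = 44 * (1 - 10.0/100)
= 39.6 MPa

39.6


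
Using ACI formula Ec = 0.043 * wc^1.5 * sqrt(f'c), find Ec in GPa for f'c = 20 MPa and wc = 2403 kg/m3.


Ec = 0.043 * 2403^1.5 * sqrt(20) / 1000
= 22.65 GPa

22.65


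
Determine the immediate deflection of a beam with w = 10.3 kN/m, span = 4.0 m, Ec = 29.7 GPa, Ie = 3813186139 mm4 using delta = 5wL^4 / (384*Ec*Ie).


Convert: L = 4.0 m = 4000 mm, Ec = 29.7 GPa = 29700 MPa
delta = 5 * 10.3 * 4000^4 / (384 * 29700 * 3813186139)
= 0.3 mm

0.3


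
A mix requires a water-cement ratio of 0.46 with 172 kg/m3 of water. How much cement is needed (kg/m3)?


Cement = water / (w/c)
= 172 / 0.46
= 373.9 kg/m3

373.9


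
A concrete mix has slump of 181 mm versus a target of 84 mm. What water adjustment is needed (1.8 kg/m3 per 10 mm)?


Difference = 84 - 181 = -97 mm
Water adjustment = -97 * 1.8 / 10 = -17.5 kg/m3

-17.5


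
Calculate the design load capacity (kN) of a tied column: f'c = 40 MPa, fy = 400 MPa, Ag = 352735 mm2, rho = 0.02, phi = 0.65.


Ast = rho * Ag = 0.02 * 352735 = 7054.7 mm2
phi*Pn = 0.65 * 0.80 * (0.85 * 40 * (352735 - 7054.7) + 400 * 7054.7) / 1000
= 7579.01 kN

7579.01


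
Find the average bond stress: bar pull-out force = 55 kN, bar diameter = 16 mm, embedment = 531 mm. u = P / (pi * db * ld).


u = P / (pi * db * ld)
= 55 * 1000 / (pi * 16 * 531)
= 2.061 MPa

2.061


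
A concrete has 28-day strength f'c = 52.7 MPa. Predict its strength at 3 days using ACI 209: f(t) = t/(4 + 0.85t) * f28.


f(3) = 3 / (4 + 0.85 * 3) * 52.7
= 3 / 6.55 * 52.7
= 24.14 MPa

24.14


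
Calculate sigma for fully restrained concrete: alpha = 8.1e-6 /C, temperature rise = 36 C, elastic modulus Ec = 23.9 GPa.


sigma = alpha * dT * Ec
= 8.1e-6 * 36 * 23.9 * 1000
= 6.969 MPa

6.969


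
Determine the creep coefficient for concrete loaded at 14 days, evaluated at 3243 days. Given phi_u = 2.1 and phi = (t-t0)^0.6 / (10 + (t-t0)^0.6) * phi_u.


dt = 3243 - 14 = 3229
phi = 3229^0.6 / (10 + 3229^0.6) * 2.1
= 1.947

1.947


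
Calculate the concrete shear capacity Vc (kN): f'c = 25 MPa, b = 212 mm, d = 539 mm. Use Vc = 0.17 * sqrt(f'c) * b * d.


Vc = 0.17 * sqrt(25) * 212 * 539 / 1000
= 97.13 kN

97.13


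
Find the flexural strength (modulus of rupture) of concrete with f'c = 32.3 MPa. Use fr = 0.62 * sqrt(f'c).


fr = 0.62 * sqrt(32.3)
= 3.524 MPa

3.524


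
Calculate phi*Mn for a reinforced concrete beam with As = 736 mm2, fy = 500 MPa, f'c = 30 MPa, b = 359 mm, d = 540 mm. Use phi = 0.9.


a = As * fy / (0.85 * f'c * b)
= 736 * 500 / (0.85 * 30 * 359)
= 40.1988 mm
Mn = As * fy * (d - a/2) / 10^6
= 191.3234 kN-m
phi*Mn = 0.9 * 191.3234 = 172.19 kN-m

172.19


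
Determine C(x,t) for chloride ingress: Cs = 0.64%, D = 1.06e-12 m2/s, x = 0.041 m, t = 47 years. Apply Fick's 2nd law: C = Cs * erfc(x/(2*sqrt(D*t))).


t_seconds = 47 * 365.25 * 24 * 3600 = 1483207200.0 s
arg = 0.041 / (2 * sqrt(1.06e-12 * 1483207200.0))
= 0.517
erfc(0.517) = 0.4647
C = 0.64 * 0.4647 = 0.2974%

0.2974


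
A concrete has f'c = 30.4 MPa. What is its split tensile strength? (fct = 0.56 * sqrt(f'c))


fct = 0.56 * sqrt(30.4)
= 0.56 * 5.514
= 3.088 MPa

3.088


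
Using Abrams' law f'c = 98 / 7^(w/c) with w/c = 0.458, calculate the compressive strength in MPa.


f'c = 98 / 7^0.458
= 98 / 2.438
= 40.19 MPa

40.19


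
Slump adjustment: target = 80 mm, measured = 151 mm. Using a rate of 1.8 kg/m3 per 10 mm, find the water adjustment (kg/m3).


Difference = 80 - 151 = -71 mm
Water adjustment = -71 * 1.8 / 10 = -12.8 kg/m3

-12.8


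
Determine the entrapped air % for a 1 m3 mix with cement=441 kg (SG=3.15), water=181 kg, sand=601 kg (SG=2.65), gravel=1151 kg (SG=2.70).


Vol cement = 441 / (3.15 * 1000) = 0.14 m3
Vol water = 181 / 1000 = 0.181 m3
Vol sand = 601 / (2.65 * 1000) = 0.226792 m3
Vol gravel = 1151 / (2.70 * 1000) = 0.426296 m3
Total solid + water volume = 0.974089 m3
Air = (1 - 0.974089) * 100 = 2.59%

2.59


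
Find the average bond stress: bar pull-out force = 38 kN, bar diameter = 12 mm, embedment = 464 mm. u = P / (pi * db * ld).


u = P / (pi * db * ld)
= 38 * 1000 / (pi * 12 * 464)
= 2.172 MPa

2.172


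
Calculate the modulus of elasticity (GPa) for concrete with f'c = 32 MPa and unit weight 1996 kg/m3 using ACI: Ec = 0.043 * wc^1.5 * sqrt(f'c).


Ec = 0.043 * 1996^1.5 * sqrt(32) / 1000
= 21.69 GPa

21.69


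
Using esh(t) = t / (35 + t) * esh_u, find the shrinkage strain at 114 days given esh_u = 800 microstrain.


esh(114) = 114 / (35 + 114) * 800
= 114 / 149 * 800
= 612.1 microstrain

612.1


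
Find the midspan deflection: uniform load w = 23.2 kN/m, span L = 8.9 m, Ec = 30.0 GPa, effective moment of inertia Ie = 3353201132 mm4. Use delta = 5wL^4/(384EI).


Convert: L = 8.9 m = 8900 mm, Ec = 30.0 GPa = 30000 MPa
delta = 5 * 23.2 * 8900^4 / (384 * 30000 * 3353201132)
= 18.84 mm

18.84


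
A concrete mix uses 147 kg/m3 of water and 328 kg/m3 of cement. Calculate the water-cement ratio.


w/c = water / cement
w/c = 147 / 328 = 0.448

0.448


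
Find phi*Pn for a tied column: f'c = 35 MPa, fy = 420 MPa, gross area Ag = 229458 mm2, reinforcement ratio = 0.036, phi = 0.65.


Ast = rho * Ag = 0.036 * 229458 = 8260.488 mm2
phi*Pn = 0.65 * 0.80 * (0.85 * 35 * (229458 - 8260.488) + 420 * 8260.488) / 1000
= 5226.02 kN

5226.02


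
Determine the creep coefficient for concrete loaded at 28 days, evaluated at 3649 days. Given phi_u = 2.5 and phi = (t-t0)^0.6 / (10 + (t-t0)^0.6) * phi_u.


dt = 3649 - 28 = 3621
phi = 3621^0.6 / (10 + 3621^0.6) * 2.5
= 2.329

2.329


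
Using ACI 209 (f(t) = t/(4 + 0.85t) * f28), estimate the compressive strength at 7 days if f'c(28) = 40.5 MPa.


f(7) = 7 / (4 + 0.85 * 7) * 40.5
= 7 / 9.95 * 40.5
= 28.49 MPa

28.49


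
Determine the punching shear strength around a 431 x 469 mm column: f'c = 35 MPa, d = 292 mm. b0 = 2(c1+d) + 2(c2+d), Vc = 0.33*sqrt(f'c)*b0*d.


b0 = 2*(431 + 292) + 2*(469 + 292) = 2968 mm
Vc = 0.33 * sqrt(35) * 2968 * 292 / 1000
= 1691.98 kN

1691.98


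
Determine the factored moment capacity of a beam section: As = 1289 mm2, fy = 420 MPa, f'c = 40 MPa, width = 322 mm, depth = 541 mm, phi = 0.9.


a = As * fy / (0.85 * f'c * b)
= 1289 * 420 / (0.85 * 40 * 322)
= 49.4501 mm
Mn = As * fy * (d - a/2) / 10^6
= 279.5009 kN-m
phi*Mn = 0.9 * 279.5009 = 251.55 kN-m

251.55


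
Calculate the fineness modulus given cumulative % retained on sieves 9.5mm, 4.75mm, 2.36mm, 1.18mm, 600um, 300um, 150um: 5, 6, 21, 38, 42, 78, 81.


FM = sum(cumulative % retained) / 100
= 271 / 100
= 2.71

2.71


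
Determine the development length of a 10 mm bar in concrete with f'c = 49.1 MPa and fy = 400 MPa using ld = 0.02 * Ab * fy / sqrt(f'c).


Ab = pi * 10^2 / 4 = 78.54 mm2
ld = 0.02 * 78.54 * 400 / sqrt(49.1)
= 89.7 mm

89.7


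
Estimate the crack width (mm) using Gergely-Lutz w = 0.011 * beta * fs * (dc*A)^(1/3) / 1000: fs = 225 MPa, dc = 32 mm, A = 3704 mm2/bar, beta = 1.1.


w = 0.011 * beta * fs * (dc * A)^(1/3) / 1000
= 0.011 * 1.1 * 225 * (32 * 3704)^(1/3) / 1000
= 0.134 mm

0.134


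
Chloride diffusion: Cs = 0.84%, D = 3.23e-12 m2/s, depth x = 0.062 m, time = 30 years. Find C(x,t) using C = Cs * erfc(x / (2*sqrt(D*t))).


t_seconds = 30 * 365.25 * 24 * 3600 = 946728000.0 s
arg = 0.062 / (2 * sqrt(3.23e-12 * 946728000.0))
= 0.5606
erfc(0.5606) = 0.4279
C = 0.84 * 0.4279 = 0.3594%

0.3594


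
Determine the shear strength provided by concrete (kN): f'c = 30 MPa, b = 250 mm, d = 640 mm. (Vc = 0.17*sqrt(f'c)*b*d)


Vc = 0.17 * sqrt(30) * 250 * 640 / 1000
= 148.98 kN

148.98


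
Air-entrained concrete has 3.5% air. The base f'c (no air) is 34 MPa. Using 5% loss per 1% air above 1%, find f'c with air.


Strength loss = (3.5 - 1) * 5 = 12.5%
f'c = 34 * (1 - 12.5/100)
= 29.75 MPa

29.75


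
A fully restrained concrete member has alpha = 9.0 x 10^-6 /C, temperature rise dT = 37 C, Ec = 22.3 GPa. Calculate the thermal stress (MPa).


sigma = alpha * dT * Ec
= 9.0e-6 * 37 * 22.3 * 1000
= 7.426 MPa

7.426


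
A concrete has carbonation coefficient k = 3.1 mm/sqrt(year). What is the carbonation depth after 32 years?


depth = k * sqrt(t)
= 3.1 * sqrt(32)
= 17.54 mm

17.54


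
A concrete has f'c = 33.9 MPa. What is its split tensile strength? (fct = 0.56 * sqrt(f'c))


fct = 0.56 * sqrt(33.9)
= 0.56 * 5.822
= 3.261 MPa

3.261


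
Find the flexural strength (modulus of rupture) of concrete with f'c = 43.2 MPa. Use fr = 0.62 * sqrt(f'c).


fr = 0.62 * sqrt(43.2)
= 4.075 MPa

4.075


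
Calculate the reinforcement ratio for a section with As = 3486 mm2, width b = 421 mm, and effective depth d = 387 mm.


rho = As / (b * d)
= 3486 / (421 * 387)
= 0.0214

0.0214


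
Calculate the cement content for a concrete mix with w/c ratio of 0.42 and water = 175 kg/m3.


Cement = water / (w/c)
= 175 / 0.42
= 416.7 kg/m3

416.7


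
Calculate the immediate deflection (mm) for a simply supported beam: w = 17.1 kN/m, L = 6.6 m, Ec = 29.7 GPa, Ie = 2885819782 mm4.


Convert: L = 6.6 m = 6600 mm, Ec = 29.7 GPa = 29700 MPa
delta = 5 * 17.1 * 6600^4 / (384 * 29700 * 2885819782)
= 4.93 mm

4.93


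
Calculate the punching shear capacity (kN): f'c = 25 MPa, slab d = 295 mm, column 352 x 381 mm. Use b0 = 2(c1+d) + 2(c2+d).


b0 = 2*(352 + 295) + 2*(381 + 295) = 2646 mm
Vc = 0.33 * sqrt(25) * 2646 * 295 / 1000
= 1287.94 kN

1287.94


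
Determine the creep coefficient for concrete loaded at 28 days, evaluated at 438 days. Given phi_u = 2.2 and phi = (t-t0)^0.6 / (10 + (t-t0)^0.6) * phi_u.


dt = 438 - 28 = 410
phi = 410^0.6 / (10 + 410^0.6) * 2.2
= 1.731

1.731


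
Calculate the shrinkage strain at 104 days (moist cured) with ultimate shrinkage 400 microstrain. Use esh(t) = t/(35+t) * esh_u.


esh(104) = 104 / (35 + 104) * 400
= 104 / 139 * 400
= 299.3 microstrain

299.3


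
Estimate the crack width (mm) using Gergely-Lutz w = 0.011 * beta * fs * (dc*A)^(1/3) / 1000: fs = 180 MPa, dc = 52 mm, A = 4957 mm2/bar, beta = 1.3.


w = 0.011 * beta * fs * (dc * A)^(1/3) / 1000
= 0.011 * 1.3 * 180 * (52 * 4957)^(1/3) / 1000
= 0.164 mm

0.164


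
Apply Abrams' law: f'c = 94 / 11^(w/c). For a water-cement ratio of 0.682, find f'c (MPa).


f'c = 94 / 11^0.682
= 94 / 5.131
= 18.32 MPa

18.32


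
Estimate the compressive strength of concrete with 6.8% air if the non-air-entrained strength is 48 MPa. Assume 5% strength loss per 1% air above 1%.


Strength loss = (6.8 - 1) * 5 = 29.0%
f'c = 48 * (1 - 29.0/100)
= 34.08 MPa

34.08


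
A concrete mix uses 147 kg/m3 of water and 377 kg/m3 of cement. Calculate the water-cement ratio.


w/c = water / cement
w/c = 147 / 377 = 0.39

0.39


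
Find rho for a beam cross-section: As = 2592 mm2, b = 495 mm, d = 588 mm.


rho = As / (b * d)
= 2592 / (495 * 588)
= 0.0089

0.0089


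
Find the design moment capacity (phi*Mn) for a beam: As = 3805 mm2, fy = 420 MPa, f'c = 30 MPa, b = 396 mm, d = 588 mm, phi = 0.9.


a = As * fy / (0.85 * f'c * b)
= 3805 * 420 / (0.85 * 30 * 396)
= 158.2591 mm
Mn = As * fy * (d - a/2) / 10^6
= 813.2259 kN-m
phi*Mn = 0.9 * 813.2259 = 731.9 kN-m

731.9


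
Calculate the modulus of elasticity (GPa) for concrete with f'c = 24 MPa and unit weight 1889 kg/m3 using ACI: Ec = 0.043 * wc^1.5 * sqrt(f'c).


Ec = 0.043 * 1889^1.5 * sqrt(24) / 1000
= 17.3 GPa

17.3


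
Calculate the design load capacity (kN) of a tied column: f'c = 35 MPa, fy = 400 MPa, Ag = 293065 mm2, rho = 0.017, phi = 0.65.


Ast = rho * Ag = 0.017 * 293065 = 4982.105 mm2
phi*Pn = 0.65 * 0.80 * (0.85 * 35 * (293065 - 4982.105) + 400 * 4982.105) / 1000
= 5492.92 kN

5492.92


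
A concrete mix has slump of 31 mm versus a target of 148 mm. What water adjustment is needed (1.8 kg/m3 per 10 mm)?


Difference = 148 - 31 = 117 mm
Water adjustment = 117 * 1.8 / 10 = 21.1 kg/m3

21.1


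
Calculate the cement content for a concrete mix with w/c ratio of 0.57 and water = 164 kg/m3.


Cement = water / (w/c)
= 164 / 0.57
= 287.7 kg/m3

287.7


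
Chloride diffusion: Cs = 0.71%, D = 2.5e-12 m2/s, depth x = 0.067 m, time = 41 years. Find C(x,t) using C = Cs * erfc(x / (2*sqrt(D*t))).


t_seconds = 41 * 365.25 * 24 * 3600 = 1293861600.0 s
arg = 0.067 / (2 * sqrt(2.5e-12 * 1293861600.0))
= 0.589
erfc(0.589) = 0.4048
C = 0.71 * 0.4048 = 0.2874%

0.2874


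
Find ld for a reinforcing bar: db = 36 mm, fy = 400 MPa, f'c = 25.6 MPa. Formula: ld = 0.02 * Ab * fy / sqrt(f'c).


Ab = pi * 36^2 / 4 = 1017.876 mm2
ld = 0.02 * 1017.876 * 400 / sqrt(25.6)
= 1609.4 mm

1609.4


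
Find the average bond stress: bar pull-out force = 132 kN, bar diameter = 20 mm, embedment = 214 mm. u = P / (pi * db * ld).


u = P / (pi * db * ld)
= 132 * 1000 / (pi * 20 * 214)
= 9.817 MPa

9.817


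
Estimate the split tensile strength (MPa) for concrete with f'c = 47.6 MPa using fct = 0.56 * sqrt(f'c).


fct = 0.56 * sqrt(47.6)
= 0.56 * 6.899
= 3.864 MPa

3.864


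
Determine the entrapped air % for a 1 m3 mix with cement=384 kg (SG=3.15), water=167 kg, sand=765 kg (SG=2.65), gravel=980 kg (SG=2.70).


Vol cement = 384 / (3.15 * 1000) = 0.121905 m3
Vol water = 167 / 1000 = 0.167 m3
Vol sand = 765 / (2.65 * 1000) = 0.288679 m3
Vol gravel = 980 / (2.70 * 1000) = 0.362963 m3
Total solid + water volume = 0.940547 m3
Air = (1 - 0.940547) * 100 = 5.95%

5.95


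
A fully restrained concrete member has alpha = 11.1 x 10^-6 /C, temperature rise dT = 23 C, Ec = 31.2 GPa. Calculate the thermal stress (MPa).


sigma = alpha * dT * Ec
= 11.1e-6 * 23 * 31.2 * 1000
= 7.965 MPa

7.965


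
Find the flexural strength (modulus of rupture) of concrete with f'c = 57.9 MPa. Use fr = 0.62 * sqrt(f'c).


fr = 0.62 * sqrt(57.9)
= 4.718 MPa

4.718


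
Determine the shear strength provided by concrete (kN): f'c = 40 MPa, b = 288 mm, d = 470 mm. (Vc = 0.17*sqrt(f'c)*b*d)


Vc = 0.17 * sqrt(40) * 288 * 470 / 1000
= 145.54 kN

145.54


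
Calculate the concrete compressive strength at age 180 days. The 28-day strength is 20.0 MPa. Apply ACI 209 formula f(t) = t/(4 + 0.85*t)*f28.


f(180) = 180 / (4 + 0.85 * 180) * 20.0
= 180 / 157.0 * 20.0
= 22.93 MPa

22.93


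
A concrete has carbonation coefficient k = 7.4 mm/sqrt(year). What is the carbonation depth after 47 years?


depth = k * sqrt(t)
= 7.4 * sqrt(47)
= 50.73 mm

50.73
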